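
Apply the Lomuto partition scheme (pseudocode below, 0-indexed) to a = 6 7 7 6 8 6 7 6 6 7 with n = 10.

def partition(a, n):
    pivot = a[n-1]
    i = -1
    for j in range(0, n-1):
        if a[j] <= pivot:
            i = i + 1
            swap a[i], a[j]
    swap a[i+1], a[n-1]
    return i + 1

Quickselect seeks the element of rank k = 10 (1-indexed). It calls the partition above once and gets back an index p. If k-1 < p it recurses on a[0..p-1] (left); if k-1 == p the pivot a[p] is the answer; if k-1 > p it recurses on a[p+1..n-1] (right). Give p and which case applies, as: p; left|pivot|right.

8; right

pivot = a[9] = 7; i = -1
j=0: a[0]=6 ≤ 7 → i=0, swap a[0],a[0] (no change) → 6 7 7 6 8 6 7 6 6 7
j=1: a[1]=7 ≤ 7 → i=1, swap a[1],a[1] (no change) → 6 7 7 6 8 6 7 6 6 7
j=2: a[2]=7 ≤ 7 → i=2, swap a[2],a[2] (no change) → 6 7 7 6 8 6 7 6 6 7
j=3: a[3]=6 ≤ 7 → i=3, swap a[3],a[3] (no change) → 6 7 7 6 8 6 7 6 6 7
j=4: a[4]=8 > 7 → no swap
j=5: a[5]=6 ≤ 7 → i=4, swap a[4],a[5] → 6 7 7 6 6 8 7 6 6 7
j=6: a[6]=7 ≤ 7 → i=5, swap a[5],a[6] → 6 7 7 6 6 7 8 6 6 7
j=7: a[7]=6 ≤ 7 → i=6, swap a[6],a[7] → 6 7 7 6 6 7 6 8 6 7
j=8: a[8]=6 ≤ 7 → i=7, swap a[7],a[8] → 6 7 7 6 6 7 6 6 8 7
final swap a[8],a[9] → 6 7 7 6 6 7 6 6 7 8; return 8
p = 8; k-1 = 9 > 8 ⇒ right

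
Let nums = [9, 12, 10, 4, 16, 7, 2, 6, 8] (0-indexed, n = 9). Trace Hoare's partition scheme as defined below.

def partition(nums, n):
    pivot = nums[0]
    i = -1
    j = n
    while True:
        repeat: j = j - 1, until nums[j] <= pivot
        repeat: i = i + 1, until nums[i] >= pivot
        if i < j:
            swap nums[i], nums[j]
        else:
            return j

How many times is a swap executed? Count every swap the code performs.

4

pivot = nums[0] = 9; i = -1, j = 9
j→8 (nums[8]=8≤9), i→0 (nums[0]=9≥9); i<j, swap → [8, 12, 10, 4, 16, 7, 2, 6, 9]
j→7 (nums[7]=6≤9), i→1 (nums[1]=12≥9); i<j, swap → [8, 6, 10, 4, 16, 7, 2, 12, 9]
j→6 (nums[6]=2≤9), i→2 (nums[2]=10≥9); i<j, swap → [8, 6, 2, 4, 16, 7, 10, 12, 9]
j→5 (nums[5]=7≤9), i→4 (nums[4]=16≥9); i<j, swap → [8, 6, 2, 4, 7, 16, 10, 12, 9]
j→4, i→5; i≥j, return j=4. nums = [8, 6, 2, 4, 7, 16, 10, 12, 9]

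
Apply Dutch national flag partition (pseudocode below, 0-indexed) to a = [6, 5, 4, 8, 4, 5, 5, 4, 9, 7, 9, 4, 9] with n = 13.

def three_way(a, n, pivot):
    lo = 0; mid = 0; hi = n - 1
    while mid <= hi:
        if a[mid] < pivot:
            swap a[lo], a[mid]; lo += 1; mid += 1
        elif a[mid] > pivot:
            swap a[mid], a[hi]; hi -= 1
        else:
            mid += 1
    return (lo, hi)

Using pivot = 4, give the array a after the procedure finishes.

pivot = 4; lo=0, mid=0, hi=12
a[mid]=6>4: swap a[0],a[12]; hi=11 → [9, 5, 4, 8, 4, 5, 5, 4, 9, 7, 9, 4, 6]
a[mid]=9>4: swap a[0],a[11]; hi=10 → [4, 5, 4, 8, 4, 5, 5, 4, 9, 7, 9, 9, 6]
a[mid]=4=4: mid=1
a[mid]=5>4: swap a[1],a[10]; hi=9 → [4, 9, 4, 8, 4, 5, 5, 4, 9, 7, 5, 9, 6]
a[mid]=9>4: swap a[1],a[9]; hi=8 → [4, 7, 4, 8, 4, 5, 5, 4, 9, 9, 5, 9, 6]
a[mid]=7>4: swap a[1],a[8]; hi=7 → [4, 9, 4, 8, 4, 5, 5, 4, 7, 9, 5, 9, 6]
a[mid]=9>4: swap a[1],a[7]; hi=6 → [4, 4, 4, 8, 4, 5, 5, 9, 7, 9, 5, 9, 6]
a[mid]=4=4: mid=2
a[mid]=4=4: mid=3
a[mid]=8>4: swap a[3],a[6]; hi=5 → [4, 4, 4, 5, 4, 5, 8, 9, 7, 9, 5, 9, 6]
a[mid]=5>4: swap a[3],a[5]; hi=4 → [4, 4, 4, 5, 4, 5, 8, 9, 7, 9, 5, 9, 6]
a[mid]=5>4: swap a[3],a[4]; hi=3 → [4, 4, 4, 4, 5, 5, 8, 9, 7, 9, 5, 9, 6]
a[mid]=4=4: mid=4
end: lo=0, hi=3; a = [4, 4, 4, 4, 5, 5, 8, 9, 7, 9, 5, 9, 6]

[4, 4, 4, 4, 5, 5, 8, 9, 7, 9, 5, 9, 6]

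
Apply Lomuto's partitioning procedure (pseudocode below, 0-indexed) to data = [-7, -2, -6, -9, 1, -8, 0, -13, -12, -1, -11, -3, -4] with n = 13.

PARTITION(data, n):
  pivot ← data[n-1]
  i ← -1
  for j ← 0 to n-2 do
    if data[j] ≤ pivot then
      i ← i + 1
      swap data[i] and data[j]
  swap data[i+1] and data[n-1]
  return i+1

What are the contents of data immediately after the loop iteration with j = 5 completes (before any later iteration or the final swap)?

[-7, -6, -9, -8, 1, -2, 0, -13, -12, -1, -11, -3, -4]

pivot=-4, i=-1
j=0: -7≤-4, i=0, swap(0,0) ⇒ [-7, -2, -6, -9, 1, -8, 0, -13, -12, -1, -11, -3, -4]
j=1: -2>-4, skip
j=2: -6≤-4, i=1, swap(1,2) ⇒ [-7, -6, -2, -9, 1, -8, 0, -13, -12, -1, -11, -3, -4]
j=3: -9≤-4, i=2, swap(2,3) ⇒ [-7, -6, -9, -2, 1, -8, 0, -13, -12, -1, -11, -3, -4]
j=4: 1>-4, skip
j=5: -8≤-4, i=3, swap(3,5) ⇒ [-7, -6, -9, -8, 1, -2, 0, -13, -12, -1, -11, -3, -4]
(after j=5) data = [-7, -6, -9, -8, 1, -2, 0, -13, -12, -1, -11, -3, -4]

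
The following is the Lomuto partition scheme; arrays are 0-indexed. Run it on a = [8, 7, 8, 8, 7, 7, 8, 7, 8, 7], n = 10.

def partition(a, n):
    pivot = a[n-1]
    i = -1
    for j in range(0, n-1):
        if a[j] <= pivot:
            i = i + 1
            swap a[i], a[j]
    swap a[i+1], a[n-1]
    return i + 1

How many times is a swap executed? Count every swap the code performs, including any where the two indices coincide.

pivot=7, i=-1
j=0: 8>7, skip
j=1: 7≤7, i=0, swap(0,1) ⇒ [7, 8, 8, 8, 7, 7, 8, 7, 8, 7]
j=2: 8>7, skip
j=3: 8>7, skip
j=4: 7≤7, i=1, swap(1,4) ⇒ [7, 7, 8, 8, 8, 7, 8, 7, 8, 7]
j=5: 7≤7, i=2, swap(2,5) ⇒ [7, 7, 7, 8, 8, 8, 8, 7, 8, 7]
j=6: 8>7, skip
j=7: 7≤7, i=3, swap(3,7) ⇒ [7, 7, 7, 7, 8, 8, 8, 8, 8, 7]
j=8: 8>7, skip
swap(4,9) ⇒ [7, 7, 7, 7, 7, 8, 8, 8, 8, 8]; return 4

5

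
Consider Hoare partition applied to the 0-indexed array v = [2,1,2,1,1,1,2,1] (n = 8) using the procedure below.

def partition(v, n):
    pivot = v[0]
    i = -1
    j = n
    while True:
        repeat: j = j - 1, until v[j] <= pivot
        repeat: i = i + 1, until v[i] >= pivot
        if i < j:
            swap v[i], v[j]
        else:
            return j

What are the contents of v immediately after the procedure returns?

pivot = v[0] = 2; i = -1, j = 8
j→7 (v[7]=1≤2), i→0 (v[0]=2≥2); i<j, swap → [1,1,2,1,1,1,2,2]
j→6 (v[6]=2≤2), i→2 (v[2]=2≥2); i<j, swap → [1,1,2,1,1,1,2,2]
j→5, i→6; i≥j, return j=5. v = [1,1,2,1,1,1,2,2]

[1,1,2,1,1,1,2,2]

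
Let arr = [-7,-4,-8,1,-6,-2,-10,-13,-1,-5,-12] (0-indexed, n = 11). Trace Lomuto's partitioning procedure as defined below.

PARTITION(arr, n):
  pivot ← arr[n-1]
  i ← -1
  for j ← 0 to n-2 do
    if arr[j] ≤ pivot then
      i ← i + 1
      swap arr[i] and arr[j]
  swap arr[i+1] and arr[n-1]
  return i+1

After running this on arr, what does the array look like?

[-13,-12,-8,1,-6,-2,-10,-7,-1,-5,-4]

pivot=-12, i=-1
j=0: -7>-12, skip
j=1: -4>-12, skip
j=2: -8>-12, skip
j=3: 1>-12, skip
j=4: -6>-12, skip
j=5: -2>-12, skip
j=6: -10>-12, skip
j=7: -13≤-12, i=0, swap(0,7) ⇒ [-13,-4,-8,1,-6,-2,-10,-7,-1,-5,-12]
j=8: -1>-12, skip
j=9: -5>-12, skip
swap(1,10) ⇒ [-13,-12,-8,1,-6,-2,-10,-7,-1,-5,-4]; return 1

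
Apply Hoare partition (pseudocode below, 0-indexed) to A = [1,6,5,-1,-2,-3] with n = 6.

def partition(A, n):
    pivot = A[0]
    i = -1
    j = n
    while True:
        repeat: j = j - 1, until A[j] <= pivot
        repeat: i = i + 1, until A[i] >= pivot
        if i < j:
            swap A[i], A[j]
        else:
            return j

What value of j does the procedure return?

2

pivot=1
j stops at 5 (-3), i stops at 0 (1); swap ⇒ [-3,6,5,-1,-2,1]
j stops at 4 (-2), i stops at 1 (6); swap ⇒ [-3,-2,5,-1,6,1]
j stops at 3 (-1), i stops at 2 (5); swap ⇒ [-3,-2,-1,5,6,1]
j stops at 2, i stops at 3; i≥j ⇒ return 2. A=[-3,-2,-1,5,6,1]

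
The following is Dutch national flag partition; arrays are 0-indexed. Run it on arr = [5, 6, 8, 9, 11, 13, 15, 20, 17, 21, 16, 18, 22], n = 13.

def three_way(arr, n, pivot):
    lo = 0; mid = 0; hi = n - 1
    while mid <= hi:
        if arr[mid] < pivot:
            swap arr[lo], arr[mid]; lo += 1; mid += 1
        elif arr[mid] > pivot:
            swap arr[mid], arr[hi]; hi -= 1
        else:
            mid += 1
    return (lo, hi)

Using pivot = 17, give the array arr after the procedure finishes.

pivot = 17; lo=0, mid=0, hi=12
arr[mid]=5<17: swap arr[0],arr[0]; lo=1,mid=1 → [5, 6, 8, 9, 11, 13, 15, 20, 17, 21, 16, 18, 22]
arr[mid]=6<17: swap arr[1],arr[1]; lo=2,mid=2 → [5, 6, 8, 9, 11, 13, 15, 20, 17, 21, 16, 18, 22]
arr[mid]=8<17: swap arr[2],arr[2]; lo=3,mid=3 → [5, 6, 8, 9, 11, 13, 15, 20, 17, 21, 16, 18, 22]
arr[mid]=9<17: swap arr[3],arr[3]; lo=4,mid=4 → [5, 6, 8, 9, 11, 13, 15, 20, 17, 21, 16, 18, 22]
arr[mid]=11<17: swap arr[4],arr[4]; lo=5,mid=5 → [5, 6, 8, 9, 11, 13, 15, 20, 17, 21, 16, 18, 22]
arr[mid]=13<17: swap arr[5],arr[5]; lo=6,mid=6 → [5, 6, 8, 9, 11, 13, 15, 20, 17, 21, 16, 18, 22]
arr[mid]=15<17: swap arr[6],arr[6]; lo=7,mid=7 → [5, 6, 8, 9, 11, 13, 15, 20, 17, 21, 16, 18, 22]
arr[mid]=20>17: swap arr[7],arr[12]; hi=11 → [5, 6, 8, 9, 11, 13, 15, 22, 17, 21, 16, 18, 20]
arr[mid]=22>17: swap arr[7],arr[11]; hi=10 → [5, 6, 8, 9, 11, 13, 15, 18, 17, 21, 16, 22, 20]
arr[mid]=18>17: swap arr[7],arr[10]; hi=9 → [5, 6, 8, 9, 11, 13, 15, 16, 17, 21, 18, 22, 20]
arr[mid]=16<17: swap arr[7],arr[7]; lo=8,mid=8 → [5, 6, 8, 9, 11, 13, 15, 16, 17, 21, 18, 22, 20]
arr[mid]=17=17: mid=9
arr[mid]=21>17: swap arr[9],arr[9]; hi=8 → [5, 6, 8, 9, 11, 13, 15, 16, 17, 21, 18, 22, 20]
end: lo=8, hi=8; arr = [5, 6, 8, 9, 11, 13, 15, 16, 17, 21, 18, 22, 20]

[5, 6, 8, 9, 11, 13, 15, 16, 17, 21, 18, 22, 20]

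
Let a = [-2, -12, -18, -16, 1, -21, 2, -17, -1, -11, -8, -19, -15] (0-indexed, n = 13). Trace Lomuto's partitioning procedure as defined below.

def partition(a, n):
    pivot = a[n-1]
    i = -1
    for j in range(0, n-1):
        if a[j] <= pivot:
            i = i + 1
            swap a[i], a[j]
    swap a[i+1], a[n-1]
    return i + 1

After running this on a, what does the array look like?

[-18, -16, -21, -17, -19, -15, 2, -12, -1, -11, -8, 1, -2]

pivot=-15, i=-1
j=0: -2>-15, skip
j=1: -12>-15, skip
j=2: -18≤-15, i=0, swap(0,2) ⇒ [-18, -12, -2, -16, 1, -21, 2, -17, -1, -11, -8, -19, -15]
j=3: -16≤-15, i=1, swap(1,3) ⇒ [-18, -16, -2, -12, 1, -21, 2, -17, -1, -11, -8, -19, -15]
j=4: 1>-15, skip
j=5: -21≤-15, i=2, swap(2,5) ⇒ [-18, -16, -21, -12, 1, -2, 2, -17, -1, -11, -8, -19, -15]
j=6: 2>-15, skip
j=7: -17≤-15, i=3, swap(3,7) ⇒ [-18, -16, -21, -17, 1, -2, 2, -12, -1, -11, -8, -19, -15]
j=8: -1>-15, skip
j=9: -11>-15, skip
j=10: -8>-15, skip
j=11: -19≤-15, i=4, swap(4,11) ⇒ [-18, -16, -21, -17, -19, -2, 2, -12, -1, -11, -8, 1, -15]
swap(5,12) ⇒ [-18, -16, -21, -17, -19, -15, 2, -12, -1, -11, -8, 1, -2]; return 5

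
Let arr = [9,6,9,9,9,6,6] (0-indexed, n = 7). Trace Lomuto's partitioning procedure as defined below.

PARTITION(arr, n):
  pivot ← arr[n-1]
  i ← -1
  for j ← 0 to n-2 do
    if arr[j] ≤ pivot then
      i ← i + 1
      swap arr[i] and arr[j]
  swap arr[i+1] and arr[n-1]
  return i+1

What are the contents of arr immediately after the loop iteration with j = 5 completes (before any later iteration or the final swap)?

[6,6,9,9,9,9,6]

pivot=6, i=-1
j=0: 9>6, skip
j=1: 6≤6, i=0, swap(0,1) ⇒ [6,9,9,9,9,6,6]
j=2: 9>6, skip
j=3: 9>6, skip
j=4: 9>6, skip
j=5: 6≤6, i=1, swap(1,5) ⇒ [6,6,9,9,9,9,6]
(after j=5) arr = [6,6,9,9,9,9,6]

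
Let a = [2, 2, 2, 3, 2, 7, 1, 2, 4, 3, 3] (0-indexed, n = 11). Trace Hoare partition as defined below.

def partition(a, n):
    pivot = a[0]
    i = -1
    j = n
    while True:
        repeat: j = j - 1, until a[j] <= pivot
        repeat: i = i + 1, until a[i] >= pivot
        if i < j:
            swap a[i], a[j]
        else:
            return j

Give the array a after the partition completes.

pivot = a[0] = 2; i = -1, j = 11
j→7 (a[7]=2≤2), i→0 (a[0]=2≥2); i<j, swap → [2, 2, 2, 3, 2, 7, 1, 2, 4, 3, 3]
j→6 (a[6]=1≤2), i→1 (a[1]=2≥2); i<j, swap → [2, 1, 2, 3, 2, 7, 2, 2, 4, 3, 3]
j→4 (a[4]=2≤2), i→2 (a[2]=2≥2); i<j, swap → [2, 1, 2, 3, 2, 7, 2, 2, 4, 3, 3]
j→2, i→3; i≥j, return j=2. a = [2, 1, 2, 3, 2, 7, 2, 2, 4, 3, 3]

[2, 1, 2, 3, 2, 7, 2, 2, 4, 3, 3]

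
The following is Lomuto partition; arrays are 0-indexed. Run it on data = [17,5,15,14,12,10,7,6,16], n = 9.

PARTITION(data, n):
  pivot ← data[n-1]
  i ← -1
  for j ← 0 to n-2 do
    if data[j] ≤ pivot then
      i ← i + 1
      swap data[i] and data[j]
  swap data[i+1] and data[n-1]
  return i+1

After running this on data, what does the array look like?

pivot=16, i=-1
j=0: 17>16, skip
j=1: 5≤16, i=0, swap(0,1) ⇒ [5,17,15,14,12,10,7,6,16]
j=2: 15≤16, i=1, swap(1,2) ⇒ [5,15,17,14,12,10,7,6,16]
j=3: 14≤16, i=2, swap(2,3) ⇒ [5,15,14,17,12,10,7,6,16]
j=4: 12≤16, i=3, swap(3,4) ⇒ [5,15,14,12,17,10,7,6,16]
j=5: 10≤16, i=4, swap(4,5) ⇒ [5,15,14,12,10,17,7,6,16]
j=6: 7≤16, i=5, swap(5,6) ⇒ [5,15,14,12,10,7,17,6,16]
j=7: 6≤16, i=6, swap(6,7) ⇒ [5,15,14,12,10,7,6,17,16]
swap(7,8) ⇒ [5,15,14,12,10,7,6,16,17]; return 7

[5,15,14,12,10,7,6,16,17]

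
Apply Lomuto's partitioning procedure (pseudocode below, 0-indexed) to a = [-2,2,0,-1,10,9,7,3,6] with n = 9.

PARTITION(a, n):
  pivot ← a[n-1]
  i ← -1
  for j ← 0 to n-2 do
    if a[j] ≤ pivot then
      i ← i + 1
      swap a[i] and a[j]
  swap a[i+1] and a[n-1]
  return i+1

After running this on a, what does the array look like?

pivot=6, i=-1
j=0: -2≤6, i=0, swap(0,0) ⇒ [-2,2,0,-1,10,9,7,3,6]
j=1: 2≤6, i=1, swap(1,1) ⇒ [-2,2,0,-1,10,9,7,3,6]
j=2: 0≤6, i=2, swap(2,2) ⇒ [-2,2,0,-1,10,9,7,3,6]
j=3: -1≤6, i=3, swap(3,3) ⇒ [-2,2,0,-1,10,9,7,3,6]
j=4: 10>6, skip
j=5: 9>6, skip
j=6: 7>6, skip
j=7: 3≤6, i=4, swap(4,7) ⇒ [-2,2,0,-1,3,9,7,10,6]
swap(5,8) ⇒ [-2,2,0,-1,3,6,7,10,9]; return 5

[-2,2,0,-1,3,6,7,10,9]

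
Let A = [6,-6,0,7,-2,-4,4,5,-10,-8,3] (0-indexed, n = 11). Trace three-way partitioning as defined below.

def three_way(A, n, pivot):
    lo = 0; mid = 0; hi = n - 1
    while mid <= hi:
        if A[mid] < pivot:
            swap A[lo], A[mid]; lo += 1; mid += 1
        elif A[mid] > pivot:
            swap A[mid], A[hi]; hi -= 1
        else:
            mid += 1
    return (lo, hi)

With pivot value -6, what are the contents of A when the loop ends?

pivot = -6; lo=0, mid=0, hi=10
A[mid]=6>-6: swap A[0],A[10]; hi=9 → [3,-6,0,7,-2,-4,4,5,-10,-8,6]
A[mid]=3>-6: swap A[0],A[9]; hi=8 → [-8,-6,0,7,-2,-4,4,5,-10,3,6]
A[mid]=-8<-6: swap A[0],A[0]; lo=1,mid=1 → [-8,-6,0,7,-2,-4,4,5,-10,3,6]
A[mid]=-6=-6: mid=2
A[mid]=0>-6: swap A[2],A[8]; hi=7 → [-8,-6,-10,7,-2,-4,4,5,0,3,6]
A[mid]=-10<-6: swap A[1],A[2]; lo=2,mid=3 → [-8,-10,-6,7,-2,-4,4,5,0,3,6]
A[mid]=7>-6: swap A[3],A[7]; hi=6 → [-8,-10,-6,5,-2,-4,4,7,0,3,6]
A[mid]=5>-6: swap A[3],A[6]; hi=5 → [-8,-10,-6,4,-2,-4,5,7,0,3,6]
A[mid]=4>-6: swap A[3],A[5]; hi=4 → [-8,-10,-6,-4,-2,4,5,7,0,3,6]
A[mid]=-4>-6: swap A[3],A[4]; hi=3 → [-8,-10,-6,-2,-4,4,5,7,0,3,6]
A[mid]=-2>-6: swap A[3],A[3]; hi=2 → [-8,-10,-6,-2,-4,4,5,7,0,3,6]
end: lo=2, hi=2; A = [-8,-10,-6,-2,-4,4,5,7,0,3,6]

[-8,-10,-6,-2,-4,4,5,7,0,3,6]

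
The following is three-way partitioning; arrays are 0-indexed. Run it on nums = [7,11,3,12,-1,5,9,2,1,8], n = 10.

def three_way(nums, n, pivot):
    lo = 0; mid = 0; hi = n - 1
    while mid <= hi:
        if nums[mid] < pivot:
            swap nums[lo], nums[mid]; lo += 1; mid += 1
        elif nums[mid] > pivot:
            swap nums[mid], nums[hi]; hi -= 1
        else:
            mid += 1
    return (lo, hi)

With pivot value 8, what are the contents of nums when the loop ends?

pivot = 8; lo=0, mid=0, hi=9
nums[mid]=7<8: swap nums[0],nums[0]; lo=1,mid=1 → [7,11,3,12,-1,5,9,2,1,8]
nums[mid]=11>8: swap nums[1],nums[9]; hi=8 → [7,8,3,12,-1,5,9,2,1,11]
nums[mid]=8=8: mid=2
nums[mid]=3<8: swap nums[1],nums[2]; lo=2,mid=3 → [7,3,8,12,-1,5,9,2,1,11]
nums[mid]=12>8: swap nums[3],nums[8]; hi=7 → [7,3,8,1,-1,5,9,2,12,11]
nums[mid]=1<8: swap nums[2],nums[3]; lo=3,mid=4 → [7,3,1,8,-1,5,9,2,12,11]
nums[mid]=-1<8: swap nums[3],nums[4]; lo=4,mid=5 → [7,3,1,-1,8,5,9,2,12,11]
nums[mid]=5<8: swap nums[4],nums[5]; lo=5,mid=6 → [7,3,1,-1,5,8,9,2,12,11]
nums[mid]=9>8: swap nums[6],nums[7]; hi=6 → [7,3,1,-1,5,8,2,9,12,11]
nums[mid]=2<8: swap nums[5],nums[6]; lo=6,mid=7 → [7,3,1,-1,5,2,8,9,12,11]
end: lo=6, hi=6; nums = [7,3,1,-1,5,2,8,9,12,11]

[7,3,1,-1,5,2,8,9,12,11]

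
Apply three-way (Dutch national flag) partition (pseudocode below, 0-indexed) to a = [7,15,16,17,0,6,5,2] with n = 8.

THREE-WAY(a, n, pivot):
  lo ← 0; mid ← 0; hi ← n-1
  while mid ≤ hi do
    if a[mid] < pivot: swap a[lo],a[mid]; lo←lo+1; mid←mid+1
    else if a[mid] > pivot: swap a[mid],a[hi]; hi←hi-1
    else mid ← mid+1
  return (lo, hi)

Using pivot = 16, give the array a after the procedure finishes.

[7,15,2,0,6,5,16,17]

lo=0 mid=0 hi=7
7<16: swap(0,0), lo=1 mid=1 ⇒ [7,15,16,17,0,6,5,2]
15<16: swap(1,1), lo=2 mid=2 ⇒ [7,15,16,17,0,6,5,2]
16=16: mid=3
17>16: swap(3,7), hi=6 ⇒ [7,15,16,2,0,6,5,17]
2<16: swap(2,3), lo=3 mid=4 ⇒ [7,15,2,16,0,6,5,17]
0<16: swap(3,4), lo=4 mid=5 ⇒ [7,15,2,0,16,6,5,17]
6<16: swap(4,5), lo=5 mid=6 ⇒ [7,15,2,0,6,16,5,17]
5<16: swap(5,6), lo=6 mid=7 ⇒ [7,15,2,0,6,5,16,17]
done. lo=6 hi=6; a=[7,15,2,0,6,5,16,17]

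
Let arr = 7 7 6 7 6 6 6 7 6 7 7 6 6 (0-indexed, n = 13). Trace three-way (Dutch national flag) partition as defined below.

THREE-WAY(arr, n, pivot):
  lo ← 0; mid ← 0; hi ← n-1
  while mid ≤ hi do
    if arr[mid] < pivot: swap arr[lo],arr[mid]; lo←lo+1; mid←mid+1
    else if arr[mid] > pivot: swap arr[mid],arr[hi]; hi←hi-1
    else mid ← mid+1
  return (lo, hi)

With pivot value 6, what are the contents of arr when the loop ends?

pivot = 6; lo=0, mid=0, hi=12
arr[mid]=7>6: swap arr[0],arr[12]; hi=11 → 6 7 6 7 6 6 6 7 6 7 7 6 7
arr[mid]=6=6: mid=1
arr[mid]=7>6: swap arr[1],arr[11]; hi=10 → 6 6 6 7 6 6 6 7 6 7 7 7 7
arr[mid]=6=6: mid=2
arr[mid]=6=6: mid=3
arr[mid]=7>6: swap arr[3],arr[10]; hi=9 → 6 6 6 7 6 6 6 7 6 7 7 7 7
arr[mid]=7>6: swap arr[3],arr[9]; hi=8 → 6 6 6 7 6 6 6 7 6 7 7 7 7
arr[mid]=7>6: swap arr[3],arr[8]; hi=7 → 6 6 6 6 6 6 6 7 7 7 7 7 7
arr[mid]=6=6: mid=4
arr[mid]=6=6: mid=5
arr[mid]=6=6: mid=6
arr[mid]=6=6: mid=7
arr[mid]=7>6: swap arr[7],arr[7]; hi=6 → 6 6 6 6 6 6 6 7 7 7 7 7 7
end: lo=0, hi=6; arr = 6 6 6 6 6 6 6 7 7 7 7 7 7

6 6 6 6 6 6 6 7 7 7 7 7 7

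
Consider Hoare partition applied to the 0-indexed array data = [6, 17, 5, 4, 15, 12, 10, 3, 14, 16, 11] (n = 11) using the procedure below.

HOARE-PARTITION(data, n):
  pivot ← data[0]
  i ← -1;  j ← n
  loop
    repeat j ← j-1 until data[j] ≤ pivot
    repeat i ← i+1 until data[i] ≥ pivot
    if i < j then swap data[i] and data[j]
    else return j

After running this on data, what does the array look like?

pivot = data[0] = 6; i = -1, j = 11
j→7 (data[7]=3≤6), i→0 (data[0]=6≥6); i<j, swap → [3, 17, 5, 4, 15, 12, 10, 6, 14, 16, 11]
j→3 (data[3]=4≤6), i→1 (data[1]=17≥6); i<j, swap → [3, 4, 5, 17, 15, 12, 10, 6, 14, 16, 11]
j→2, i→3; i≥j, return j=2. data = [3, 4, 5, 17, 15, 12, 10, 6, 14, 16, 11]

[3, 4, 5, 17, 15, 12, 10, 6, 14, 16, 11]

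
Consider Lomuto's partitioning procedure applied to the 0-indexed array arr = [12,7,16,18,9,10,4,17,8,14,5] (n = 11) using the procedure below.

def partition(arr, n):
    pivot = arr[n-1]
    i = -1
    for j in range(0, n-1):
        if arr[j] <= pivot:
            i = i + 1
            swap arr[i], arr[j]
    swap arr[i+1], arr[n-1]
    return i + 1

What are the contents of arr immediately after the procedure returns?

[4,5,16,18,9,10,12,17,8,14,7]

pivot=5, i=-1
j=0: 12>5, skip
j=1: 7>5, skip
j=2: 16>5, skip
j=3: 18>5, skip
j=4: 9>5, skip
j=5: 10>5, skip
j=6: 4≤5, i=0, swap(0,6) ⇒ [4,7,16,18,9,10,12,17,8,14,5]
j=7: 17>5, skip
j=8: 8>5, skip
j=9: 14>5, skip
swap(1,10) ⇒ [4,5,16,18,9,10,12,17,8,14,7]; return 1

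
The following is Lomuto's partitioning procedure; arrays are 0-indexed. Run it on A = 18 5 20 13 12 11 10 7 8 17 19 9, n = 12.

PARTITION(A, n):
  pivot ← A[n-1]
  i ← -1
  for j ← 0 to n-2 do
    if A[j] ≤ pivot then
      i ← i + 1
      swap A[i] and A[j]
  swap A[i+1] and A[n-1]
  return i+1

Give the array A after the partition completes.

5 7 8 9 12 11 10 18 20 17 19 13

pivot=9, i=-1
j=0: 18>9, skip
j=1: 5≤9, i=0, swap(0,1) ⇒ 5 18 20 13 12 11 10 7 8 17 19 9
j=2: 20>9, skip
j=3: 13>9, skip
j=4: 12>9, skip
j=5: 11>9, skip
j=6: 10>9, skip
j=7: 7≤9, i=1, swap(1,7) ⇒ 5 7 20 13 12 11 10 18 8 17 19 9
j=8: 8≤9, i=2, swap(2,8) ⇒ 5 7 8 13 12 11 10 18 20 17 19 9
j=9: 17>9, skip
j=10: 19>9, skip
swap(3,11) ⇒ 5 7 8 9 12 11 10 18 20 17 19 13; return 3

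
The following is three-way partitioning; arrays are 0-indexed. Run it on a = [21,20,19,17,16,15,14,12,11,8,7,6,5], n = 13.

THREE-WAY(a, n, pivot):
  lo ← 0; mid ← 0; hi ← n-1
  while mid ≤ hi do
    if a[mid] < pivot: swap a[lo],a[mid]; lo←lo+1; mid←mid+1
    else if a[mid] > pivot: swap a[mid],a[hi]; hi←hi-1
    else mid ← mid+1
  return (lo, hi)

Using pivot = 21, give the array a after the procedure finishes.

[20,19,17,16,15,14,12,11,8,7,6,5,21]

pivot = 21; lo=0, mid=0, hi=12
a[mid]=21=21: mid=1
a[mid]=20<21: swap a[0],a[1]; lo=1,mid=2 → [20,21,19,17,16,15,14,12,11,8,7,6,5]
a[mid]=19<21: swap a[1],a[2]; lo=2,mid=3 → [20,19,21,17,16,15,14,12,11,8,7,6,5]
a[mid]=17<21: swap a[2],a[3]; lo=3,mid=4 → [20,19,17,21,16,15,14,12,11,8,7,6,5]
a[mid]=16<21: swap a[3],a[4]; lo=4,mid=5 → [20,19,17,16,21,15,14,12,11,8,7,6,5]
a[mid]=15<21: swap a[4],a[5]; lo=5,mid=6 → [20,19,17,16,15,21,14,12,11,8,7,6,5]
a[mid]=14<21: swap a[5],a[6]; lo=6,mid=7 → [20,19,17,16,15,14,21,12,11,8,7,6,5]
a[mid]=12<21: swap a[6],a[7]; lo=7,mid=8 → [20,19,17,16,15,14,12,21,11,8,7,6,5]
a[mid]=11<21: swap a[7],a[8]; lo=8,mid=9 → [20,19,17,16,15,14,12,11,21,8,7,6,5]
a[mid]=8<21: swap a[8],a[9]; lo=9,mid=10 → [20,19,17,16,15,14,12,11,8,21,7,6,5]
a[mid]=7<21: swap a[9],a[10]; lo=10,mid=11 → [20,19,17,16,15,14,12,11,8,7,21,6,5]
a[mid]=6<21: swap a[10],a[11]; lo=11,mid=12 → [20,19,17,16,15,14,12,11,8,7,6,21,5]
a[mid]=5<21: swap a[11],a[12]; lo=12,mid=13 → [20,19,17,16,15,14,12,11,8,7,6,5,21]
end: lo=12, hi=12; a = [20,19,17,16,15,14,12,11,8,7,6,5,21]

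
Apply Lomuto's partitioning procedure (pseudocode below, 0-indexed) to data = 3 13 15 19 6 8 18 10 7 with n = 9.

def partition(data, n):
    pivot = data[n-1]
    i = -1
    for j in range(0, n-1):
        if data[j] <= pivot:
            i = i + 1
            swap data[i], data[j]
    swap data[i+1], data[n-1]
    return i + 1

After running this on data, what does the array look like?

3 6 7 19 13 8 18 10 15

pivot=7, i=-1
j=0: 3≤7, i=0, swap(0,0) ⇒ 3 13 15 19 6 8 18 10 7
j=1: 13>7, skip
j=2: 15>7, skip
j=3: 19>7, skip
j=4: 6≤7, i=1, swap(1,4) ⇒ 3 6 15 19 13 8 18 10 7
j=5: 8>7, skip
j=6: 18>7, skip
j=7: 10>7, skip
swap(2,8) ⇒ 3 6 7 19 13 8 18 10 15; return 2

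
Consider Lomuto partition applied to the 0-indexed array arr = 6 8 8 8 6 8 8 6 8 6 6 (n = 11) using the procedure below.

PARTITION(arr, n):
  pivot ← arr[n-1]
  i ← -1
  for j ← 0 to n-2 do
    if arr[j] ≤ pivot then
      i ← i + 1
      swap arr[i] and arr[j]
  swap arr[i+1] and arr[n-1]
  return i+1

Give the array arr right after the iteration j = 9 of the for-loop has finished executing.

pivot = arr[10] = 6; i = -1
j=0: arr[0]=6 ≤ 6 → i=0, swap arr[0],arr[0] (no change) → 6 8 8 8 6 8 8 6 8 6 6
j=1: arr[1]=8 > 6 → no swap
j=2: arr[2]=8 > 6 → no swap
j=3: arr[3]=8 > 6 → no swap
j=4: arr[4]=6 ≤ 6 → i=1, swap arr[1],arr[4] → 6 6 8 8 8 8 8 6 8 6 6
j=5: arr[5]=8 > 6 → no swap
j=6: arr[6]=8 > 6 → no swap
j=7: arr[7]=6 ≤ 6 → i=2, swap arr[2],arr[7] → 6 6 6 8 8 8 8 8 8 6 6
j=8: arr[8]=8 > 6 → no swap
j=9: arr[9]=6 ≤ 6 → i=3, swap arr[3],arr[9] → 6 6 6 6 8 8 8 8 8 8 6
(after j=9) arr = 6 6 6 6 8 8 8 8 8 8 6

6 6 6 6 8 8 8 8 8 8 6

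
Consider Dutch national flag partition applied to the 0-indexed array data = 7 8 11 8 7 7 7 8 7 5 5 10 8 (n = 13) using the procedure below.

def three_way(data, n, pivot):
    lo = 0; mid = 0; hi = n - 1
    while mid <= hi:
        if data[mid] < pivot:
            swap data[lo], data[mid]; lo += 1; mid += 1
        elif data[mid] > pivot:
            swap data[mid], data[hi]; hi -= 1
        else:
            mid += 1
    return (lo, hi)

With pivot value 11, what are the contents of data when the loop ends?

7 8 8 7 7 7 8 7 5 5 10 8 11

lo=0 mid=0 hi=12
7<11: swap(0,0), lo=1 mid=1 ⇒ 7 8 11 8 7 7 7 8 7 5 5 10 8
8<11: swap(1,1), lo=2 mid=2 ⇒ 7 8 11 8 7 7 7 8 7 5 5 10 8
11=11: mid=3
8<11: swap(2,3), lo=3 mid=4 ⇒ 7 8 8 11 7 7 7 8 7 5 5 10 8
7<11: swap(3,4), lo=4 mid=5 ⇒ 7 8 8 7 11 7 7 8 7 5 5 10 8
7<11: swap(4,5), lo=5 mid=6 ⇒ 7 8 8 7 7 11 7 8 7 5 5 10 8
7<11: swap(5,6), lo=6 mid=7 ⇒ 7 8 8 7 7 7 11 8 7 5 5 10 8
8<11: swap(6,7), lo=7 mid=8 ⇒ 7 8 8 7 7 7 8 11 7 5 5 10 8
7<11: swap(7,8), lo=8 mid=9 ⇒ 7 8 8 7 7 7 8 7 11 5 5 10 8
5<11: swap(8,9), lo=9 mid=10 ⇒ 7 8 8 7 7 7 8 7 5 11 5 10 8
5<11: swap(9,10), lo=10 mid=11 ⇒ 7 8 8 7 7 7 8 7 5 5 11 10 8
10<11: swap(10,11), lo=11 mid=12 ⇒ 7 8 8 7 7 7 8 7 5 5 10 11 8
8<11: swap(11,12), lo=12 mid=13 ⇒ 7 8 8 7 7 7 8 7 5 5 10 8 11
done. lo=12 hi=12; data=7 8 8 7 7 7 8 7 5 5 10 8 11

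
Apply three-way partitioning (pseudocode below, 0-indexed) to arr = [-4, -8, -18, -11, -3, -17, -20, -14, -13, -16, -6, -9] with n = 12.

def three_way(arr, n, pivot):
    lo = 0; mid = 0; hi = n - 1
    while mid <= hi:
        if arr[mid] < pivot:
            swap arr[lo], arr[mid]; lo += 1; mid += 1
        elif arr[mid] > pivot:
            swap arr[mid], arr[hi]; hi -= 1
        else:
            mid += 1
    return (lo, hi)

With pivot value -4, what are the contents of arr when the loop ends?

[-8, -18, -11, -9, -17, -20, -14, -13, -16, -6, -4, -3]

lo=0 mid=0 hi=11
-4=-4: mid=1
-8<-4: swap(0,1), lo=1 mid=2 ⇒ [-8, -4, -18, -11, -3, -17, -20, -14, -13, -16, -6, -9]
-18<-4: swap(1,2), lo=2 mid=3 ⇒ [-8, -18, -4, -11, -3, -17, -20, -14, -13, -16, -6, -9]
-11<-4: swap(2,3), lo=3 mid=4 ⇒ [-8, -18, -11, -4, -3, -17, -20, -14, -13, -16, -6, -9]
-3>-4: swap(4,11), hi=10 ⇒ [-8, -18, -11, -4, -9, -17, -20, -14, -13, -16, -6, -3]
-9<-4: swap(3,4), lo=4 mid=5 ⇒ [-8, -18, -11, -9, -4, -17, -20, -14, -13, -16, -6, -3]
-17<-4: swap(4,5), lo=5 mid=6 ⇒ [-8, -18, -11, -9, -17, -4, -20, -14, -13, -16, -6, -3]
-20<-4: swap(5,6), lo=6 mid=7 ⇒ [-8, -18, -11, -9, -17, -20, -4, -14, -13, -16, -6, -3]
-14<-4: swap(6,7), lo=7 mid=8 ⇒ [-8, -18, -11, -9, -17, -20, -14, -4, -13, -16, -6, -3]
-13<-4: swap(7,8), lo=8 mid=9 ⇒ [-8, -18, -11, -9, -17, -20, -14, -13, -4, -16, -6, -3]
-16<-4: swap(8,9), lo=9 mid=10 ⇒ [-8, -18, -11, -9, -17, -20, -14, -13, -16, -4, -6, -3]
-6<-4: swap(9,10), lo=10 mid=11 ⇒ [-8, -18, -11, -9, -17, -20, -14, -13, -16, -6, -4, -3]
done. lo=10 hi=10; arr=[-8, -18, -11, -9, -17, -20, -14, -13, -16, -6, -4, -3]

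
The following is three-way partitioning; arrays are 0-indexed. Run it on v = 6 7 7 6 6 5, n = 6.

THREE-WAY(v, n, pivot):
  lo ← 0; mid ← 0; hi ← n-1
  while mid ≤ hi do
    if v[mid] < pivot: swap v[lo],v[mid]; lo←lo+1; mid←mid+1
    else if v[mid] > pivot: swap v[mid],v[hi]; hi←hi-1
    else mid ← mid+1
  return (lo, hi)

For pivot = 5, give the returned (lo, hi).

(0, 0)

lo=0 mid=0 hi=5
6>5: swap(0,5), hi=4 ⇒ 5 7 7 6 6 6
5=5: mid=1
7>5: swap(1,4), hi=3 ⇒ 5 6 7 6 7 6
6>5: swap(1,3), hi=2 ⇒ 5 6 7 6 7 6
6>5: swap(1,2), hi=1 ⇒ 5 7 6 6 7 6
7>5: swap(1,1), hi=0 ⇒ 5 7 6 6 7 6
done. lo=0 hi=0; v=5 7 6 6 7 6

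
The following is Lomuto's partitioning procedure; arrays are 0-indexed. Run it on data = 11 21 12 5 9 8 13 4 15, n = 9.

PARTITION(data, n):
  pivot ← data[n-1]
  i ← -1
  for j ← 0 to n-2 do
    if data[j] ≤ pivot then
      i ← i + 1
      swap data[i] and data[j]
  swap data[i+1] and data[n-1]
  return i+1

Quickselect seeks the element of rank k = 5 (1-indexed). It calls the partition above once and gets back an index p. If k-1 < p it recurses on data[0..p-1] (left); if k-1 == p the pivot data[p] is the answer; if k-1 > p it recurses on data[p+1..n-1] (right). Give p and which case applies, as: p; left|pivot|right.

7; left

pivot=15, i=-1
j=0: 11≤15, i=0, swap(0,0) ⇒ 11 21 12 5 9 8 13 4 15
j=1: 21>15, skip
j=2: 12≤15, i=1, swap(1,2) ⇒ 11 12 21 5 9 8 13 4 15
j=3: 5≤15, i=2, swap(2,3) ⇒ 11 12 5 21 9 8 13 4 15
j=4: 9≤15, i=3, swap(3,4) ⇒ 11 12 5 9 21 8 13 4 15
j=5: 8≤15, i=4, swap(4,5) ⇒ 11 12 5 9 8 21 13 4 15
j=6: 13≤15, i=5, swap(5,6) ⇒ 11 12 5 9 8 13 21 4 15
j=7: 4≤15, i=6, swap(6,7) ⇒ 11 12 5 9 8 13 4 21 15
swap(7,8) ⇒ 11 12 5 9 8 13 4 15 21; return 7
p = 7; k-1 = 4 < 7 ⇒ left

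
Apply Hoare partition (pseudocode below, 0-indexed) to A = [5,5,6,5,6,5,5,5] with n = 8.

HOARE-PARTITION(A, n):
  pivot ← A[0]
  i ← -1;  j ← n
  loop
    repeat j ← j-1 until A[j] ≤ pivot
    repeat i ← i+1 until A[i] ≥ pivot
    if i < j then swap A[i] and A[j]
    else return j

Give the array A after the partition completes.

[5,5,5,5,6,6,5,5]

pivot = A[0] = 5; i = -1, j = 8
j→7 (A[7]=5≤5), i→0 (A[0]=5≥5); i<j, swap → [5,5,6,5,6,5,5,5]
j→6 (A[6]=5≤5), i→1 (A[1]=5≥5); i<j, swap → [5,5,6,5,6,5,5,5]
j→5 (A[5]=5≤5), i→2 (A[2]=6≥5); i<j, swap → [5,5,5,5,6,6,5,5]
j→3, i→3; i≥j, return j=3. A = [5,5,5,5,6,6,5,5]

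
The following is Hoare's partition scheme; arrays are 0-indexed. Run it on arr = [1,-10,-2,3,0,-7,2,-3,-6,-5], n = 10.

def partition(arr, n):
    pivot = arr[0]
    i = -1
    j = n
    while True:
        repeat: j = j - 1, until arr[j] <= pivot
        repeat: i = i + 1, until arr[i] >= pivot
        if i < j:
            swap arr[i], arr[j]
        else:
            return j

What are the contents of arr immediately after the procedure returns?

[-5,-10,-2,-6,0,-7,-3,2,3,1]

pivot = arr[0] = 1; i = -1, j = 10
j→9 (arr[9]=-5≤1), i→0 (arr[0]=1≥1); i<j, swap → [-5,-10,-2,3,0,-7,2,-3,-6,1]
j→8 (arr[8]=-6≤1), i→3 (arr[3]=3≥1); i<j, swap → [-5,-10,-2,-6,0,-7,2,-3,3,1]
j→7 (arr[7]=-3≤1), i→6 (arr[6]=2≥1); i<j, swap → [-5,-10,-2,-6,0,-7,-3,2,3,1]
j→6, i→7; i≥j, return j=6. arr = [-5,-10,-2,-6,0,-7,-3,2,3,1]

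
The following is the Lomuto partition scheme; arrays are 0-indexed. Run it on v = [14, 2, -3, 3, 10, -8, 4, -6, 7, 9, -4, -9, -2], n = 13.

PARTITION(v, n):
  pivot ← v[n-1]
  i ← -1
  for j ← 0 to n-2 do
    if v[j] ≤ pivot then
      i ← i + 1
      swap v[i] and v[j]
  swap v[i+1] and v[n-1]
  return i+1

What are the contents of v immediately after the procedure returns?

[-3, -8, -6, -4, -9, -2, 4, 14, 7, 9, 3, 10, 2]

pivot=-2, i=-1
j=0: 14>-2, skip
j=1: 2>-2, skip
j=2: -3≤-2, i=0, swap(0,2) ⇒ [-3, 2, 14, 3, 10, -8, 4, -6, 7, 9, -4, -9, -2]
j=3: 3>-2, skip
j=4: 10>-2, skip
j=5: -8≤-2, i=1, swap(1,5) ⇒ [-3, -8, 14, 3, 10, 2, 4, -6, 7, 9, -4, -9, -2]
j=6: 4>-2, skip
j=7: -6≤-2, i=2, swap(2,7) ⇒ [-3, -8, -6, 3, 10, 2, 4, 14, 7, 9, -4, -9, -2]
j=8: 7>-2, skip
j=9: 9>-2, skip
j=10: -4≤-2, i=3, swap(3,10) ⇒ [-3, -8, -6, -4, 10, 2, 4, 14, 7, 9, 3, -9, -2]
j=11: -9≤-2, i=4, swap(4,11) ⇒ [-3, -8, -6, -4, -9, 2, 4, 14, 7, 9, 3, 10, -2]
swap(5,12) ⇒ [-3, -8, -6, -4, -9, -2, 4, 14, 7, 9, 3, 10, 2]; return 5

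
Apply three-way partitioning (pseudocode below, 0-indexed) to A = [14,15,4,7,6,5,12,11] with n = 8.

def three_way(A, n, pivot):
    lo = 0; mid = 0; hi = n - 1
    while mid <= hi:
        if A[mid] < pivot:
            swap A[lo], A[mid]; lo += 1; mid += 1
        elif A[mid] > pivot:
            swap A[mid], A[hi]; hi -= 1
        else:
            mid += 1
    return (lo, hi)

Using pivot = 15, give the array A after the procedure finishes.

[14,4,7,6,5,12,11,15]

lo=0 mid=0 hi=7
14<15: swap(0,0), lo=1 mid=1 ⇒ [14,15,4,7,6,5,12,11]
15=15: mid=2
4<15: swap(1,2), lo=2 mid=3 ⇒ [14,4,15,7,6,5,12,11]
7<15: swap(2,3), lo=3 mid=4 ⇒ [14,4,7,15,6,5,12,11]
6<15: swap(3,4), lo=4 mid=5 ⇒ [14,4,7,6,15,5,12,11]
5<15: swap(4,5), lo=5 mid=6 ⇒ [14,4,7,6,5,15,12,11]
12<15: swap(5,6), lo=6 mid=7 ⇒ [14,4,7,6,5,12,15,11]
11<15: swap(6,7), lo=7 mid=8 ⇒ [14,4,7,6,5,12,11,15]
done. lo=7 hi=7; A=[14,4,7,6,5,12,11,15]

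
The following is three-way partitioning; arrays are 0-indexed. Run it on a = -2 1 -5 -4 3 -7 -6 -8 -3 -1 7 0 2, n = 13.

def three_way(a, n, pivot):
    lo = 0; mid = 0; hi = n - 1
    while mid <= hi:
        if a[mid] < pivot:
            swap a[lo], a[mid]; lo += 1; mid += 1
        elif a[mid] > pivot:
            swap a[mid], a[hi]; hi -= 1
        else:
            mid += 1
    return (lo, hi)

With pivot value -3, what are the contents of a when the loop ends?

-8 -5 -4 -6 -7 -3 3 1 -1 7 0 2 -2

lo=0 mid=0 hi=12
-2>-3: swap(0,12), hi=11 ⇒ 2 1 -5 -4 3 -7 -6 -8 -3 -1 7 0 -2
2>-3: swap(0,11), hi=10 ⇒ 0 1 -5 -4 3 -7 -6 -8 -3 -1 7 2 -2
0>-3: swap(0,10), hi=9 ⇒ 7 1 -5 -4 3 -7 -6 -8 -3 -1 0 2 -2
7>-3: swap(0,9), hi=8 ⇒ -1 1 -5 -4 3 -7 -6 -8 -3 7 0 2 -2
-1>-3: swap(0,8), hi=7 ⇒ -3 1 -5 -4 3 -7 -6 -8 -1 7 0 2 -2
-3=-3: mid=1
1>-3: swap(1,7), hi=6 ⇒ -3 -8 -5 -4 3 -7 -6 1 -1 7 0 2 -2
-8<-3: swap(0,1), lo=1 mid=2 ⇒ -8 -3 -5 -4 3 -7 -6 1 -1 7 0 2 -2
-5<-3: swap(1,2), lo=2 mid=3 ⇒ -8 -5 -3 -4 3 -7 -6 1 -1 7 0 2 -2
-4<-3: swap(2,3), lo=3 mid=4 ⇒ -8 -5 -4 -3 3 -7 -6 1 -1 7 0 2 -2
3>-3: swap(4,6), hi=5 ⇒ -8 -5 -4 -3 -6 -7 3 1 -1 7 0 2 -2
-6<-3: swap(3,4), lo=4 mid=5 ⇒ -8 -5 -4 -6 -3 -7 3 1 -1 7 0 2 -2
-7<-3: swap(4,5), lo=5 mid=6 ⇒ -8 -5 -4 -6 -7 -3 3 1 -1 7 0 2 -2
done. lo=5 hi=5; a=-8 -5 -4 -6 -7 -3 3 1 -1 7 0 2 -2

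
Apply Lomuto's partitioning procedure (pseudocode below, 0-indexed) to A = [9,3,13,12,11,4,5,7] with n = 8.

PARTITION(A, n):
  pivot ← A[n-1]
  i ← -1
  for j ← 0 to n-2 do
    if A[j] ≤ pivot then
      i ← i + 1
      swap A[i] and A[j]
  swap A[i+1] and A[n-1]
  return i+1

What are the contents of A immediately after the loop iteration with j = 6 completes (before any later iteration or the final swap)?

pivot=7, i=-1
j=0: 9>7, skip
j=1: 3≤7, i=0, swap(0,1) ⇒ [3,9,13,12,11,4,5,7]
j=2: 13>7, skip
j=3: 12>7, skip
j=4: 11>7, skip
j=5: 4≤7, i=1, swap(1,5) ⇒ [3,4,13,12,11,9,5,7]
j=6: 5≤7, i=2, swap(2,6) ⇒ [3,4,5,12,11,9,13,7]
(after j=6) A = [3,4,5,12,11,9,13,7]

[3,4,5,12,11,9,13,7]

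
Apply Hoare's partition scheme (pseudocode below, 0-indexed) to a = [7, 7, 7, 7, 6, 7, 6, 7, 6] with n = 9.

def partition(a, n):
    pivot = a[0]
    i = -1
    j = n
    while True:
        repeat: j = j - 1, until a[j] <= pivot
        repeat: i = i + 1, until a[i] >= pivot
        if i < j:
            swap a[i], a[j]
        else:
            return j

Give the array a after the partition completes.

pivot = a[0] = 7; i = -1, j = 9
j→8 (a[8]=6≤7), i→0 (a[0]=7≥7); i<j, swap → [6, 7, 7, 7, 6, 7, 6, 7, 7]
j→7 (a[7]=7≤7), i→1 (a[1]=7≥7); i<j, swap → [6, 7, 7, 7, 6, 7, 6, 7, 7]
j→6 (a[6]=6≤7), i→2 (a[2]=7≥7); i<j, swap → [6, 7, 6, 7, 6, 7, 7, 7, 7]
j→5 (a[5]=7≤7), i→3 (a[3]=7≥7); i<j, swap → [6, 7, 6, 7, 6, 7, 7, 7, 7]
j→4, i→5; i≥j, return j=4. a = [6, 7, 6, 7, 6, 7, 7, 7, 7]

[6, 7, 6, 7, 6, 7, 7, 7, 7]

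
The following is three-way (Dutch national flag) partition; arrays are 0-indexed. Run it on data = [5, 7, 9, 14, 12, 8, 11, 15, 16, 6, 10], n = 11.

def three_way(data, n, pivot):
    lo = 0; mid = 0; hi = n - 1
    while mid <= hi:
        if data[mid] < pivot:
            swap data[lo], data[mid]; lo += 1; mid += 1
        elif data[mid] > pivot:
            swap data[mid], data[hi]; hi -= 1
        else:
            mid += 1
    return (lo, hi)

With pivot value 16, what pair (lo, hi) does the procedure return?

pivot = 16; lo=0, mid=0, hi=10
data[mid]=5<16: swap data[0],data[0]; lo=1,mid=1 → [5, 7, 9, 14, 12, 8, 11, 15, 16, 6, 10]
data[mid]=7<16: swap data[1],data[1]; lo=2,mid=2 → [5, 7, 9, 14, 12, 8, 11, 15, 16, 6, 10]
data[mid]=9<16: swap data[2],data[2]; lo=3,mid=3 → [5, 7, 9, 14, 12, 8, 11, 15, 16, 6, 10]
data[mid]=14<16: swap data[3],data[3]; lo=4,mid=4 → [5, 7, 9, 14, 12, 8, 11, 15, 16, 6, 10]
data[mid]=12<16: swap data[4],data[4]; lo=5,mid=5 → [5, 7, 9, 14, 12, 8, 11, 15, 16, 6, 10]
data[mid]=8<16: swap data[5],data[5]; lo=6,mid=6 → [5, 7, 9, 14, 12, 8, 11, 15, 16, 6, 10]
data[mid]=11<16: swap data[6],data[6]; lo=7,mid=7 → [5, 7, 9, 14, 12, 8, 11, 15, 16, 6, 10]
data[mid]=15<16: swap data[7],data[7]; lo=8,mid=8 → [5, 7, 9, 14, 12, 8, 11, 15, 16, 6, 10]
data[mid]=16=16: mid=9
data[mid]=6<16: swap data[8],data[9]; lo=9,mid=10 → [5, 7, 9, 14, 12, 8, 11, 15, 6, 16, 10]
data[mid]=10<16: swap data[9],data[10]; lo=10,mid=11 → [5, 7, 9, 14, 12, 8, 11, 15, 6, 10, 16]
end: lo=10, hi=10; data = [5, 7, 9, 14, 12, 8, 11, 15, 6, 10, 16]

(10, 10)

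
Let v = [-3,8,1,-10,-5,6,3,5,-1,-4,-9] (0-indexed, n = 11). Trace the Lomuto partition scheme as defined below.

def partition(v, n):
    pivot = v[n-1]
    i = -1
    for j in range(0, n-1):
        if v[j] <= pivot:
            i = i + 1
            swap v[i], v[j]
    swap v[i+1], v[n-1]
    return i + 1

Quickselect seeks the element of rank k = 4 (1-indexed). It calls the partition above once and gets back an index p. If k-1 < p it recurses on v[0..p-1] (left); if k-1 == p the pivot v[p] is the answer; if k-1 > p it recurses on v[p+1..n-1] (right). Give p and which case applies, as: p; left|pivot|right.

1; right

pivot = v[10] = -9; i = -1
j=0: v[0]=-3 > -9 → no swap
j=1: v[1]=8 > -9 → no swap
j=2: v[2]=1 > -9 → no swap
j=3: v[3]=-10 ≤ -9 → i=0, swap v[0],v[3] → [-10,8,1,-3,-5,6,3,5,-1,-4,-9]
j=4: v[4]=-5 > -9 → no swap
j=5: v[5]=6 > -9 → no swap
j=6: v[6]=3 > -9 → no swap
j=7: v[7]=5 > -9 → no swap
j=8: v[8]=-1 > -9 → no swap
j=9: v[9]=-4 > -9 → no swap
final swap v[1],v[10] → [-10,-9,1,-3,-5,6,3,5,-1,-4,8]; return 1
p = 1; k-1 = 3 > 1 ⇒ right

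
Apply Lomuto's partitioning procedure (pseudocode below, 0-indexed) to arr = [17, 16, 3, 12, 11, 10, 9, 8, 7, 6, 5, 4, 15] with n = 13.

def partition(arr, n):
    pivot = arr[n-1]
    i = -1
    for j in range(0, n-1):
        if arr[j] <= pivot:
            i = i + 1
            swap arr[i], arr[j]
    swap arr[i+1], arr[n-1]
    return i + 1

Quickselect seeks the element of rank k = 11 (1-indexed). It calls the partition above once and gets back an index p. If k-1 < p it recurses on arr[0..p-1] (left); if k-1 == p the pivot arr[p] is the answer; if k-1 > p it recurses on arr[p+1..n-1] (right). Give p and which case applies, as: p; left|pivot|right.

pivot=15, i=-1
j=0: 17>15, skip
j=1: 16>15, skip
j=2: 3≤15, i=0, swap(0,2) ⇒ [3, 16, 17, 12, 11, 10, 9, 8, 7, 6, 5, 4, 15]
j=3: 12≤15, i=1, swap(1,3) ⇒ [3, 12, 17, 16, 11, 10, 9, 8, 7, 6, 5, 4, 15]
j=4: 11≤15, i=2, swap(2,4) ⇒ [3, 12, 11, 16, 17, 10, 9, 8, 7, 6, 5, 4, 15]
j=5: 10≤15, i=3, swap(3,5) ⇒ [3, 12, 11, 10, 17, 16, 9, 8, 7, 6, 5, 4, 15]
j=6: 9≤15, i=4, swap(4,6) ⇒ [3, 12, 11, 10, 9, 16, 17, 8, 7, 6, 5, 4, 15]
j=7: 8≤15, i=5, swap(5,7) ⇒ [3, 12, 11, 10, 9, 8, 17, 16, 7, 6, 5, 4, 15]
j=8: 7≤15, i=6, swap(6,8) ⇒ [3, 12, 11, 10, 9, 8, 7, 16, 17, 6, 5, 4, 15]
j=9: 6≤15, i=7, swap(7,9) ⇒ [3, 12, 11, 10, 9, 8, 7, 6, 17, 16, 5, 4, 15]
j=10: 5≤15, i=8, swap(8,10) ⇒ [3, 12, 11, 10, 9, 8, 7, 6, 5, 16, 17, 4, 15]
j=11: 4≤15, i=9, swap(9,11) ⇒ [3, 12, 11, 10, 9, 8, 7, 6, 5, 4, 17, 16, 15]
swap(10,12) ⇒ [3, 12, 11, 10, 9, 8, 7, 6, 5, 4, 15, 16, 17]; return 10
p = 10; k-1 = 10 == 10 ⇒ pivot

10; pivot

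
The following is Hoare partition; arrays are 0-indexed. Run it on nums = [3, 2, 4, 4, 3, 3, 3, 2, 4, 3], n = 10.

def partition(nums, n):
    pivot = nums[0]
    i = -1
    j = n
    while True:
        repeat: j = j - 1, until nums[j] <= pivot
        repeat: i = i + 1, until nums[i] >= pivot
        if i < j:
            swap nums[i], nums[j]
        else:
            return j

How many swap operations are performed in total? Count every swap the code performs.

pivot = nums[0] = 3; i = -1, j = 10
j→9 (nums[9]=3≤3), i→0 (nums[0]=3≥3); i<j, swap → [3, 2, 4, 4, 3, 3, 3, 2, 4, 3]
j→7 (nums[7]=2≤3), i→2 (nums[2]=4≥3); i<j, swap → [3, 2, 2, 4, 3, 3, 3, 4, 4, 3]
j→6 (nums[6]=3≤3), i→3 (nums[3]=4≥3); i<j, swap → [3, 2, 2, 3, 3, 3, 4, 4, 4, 3]
j→5 (nums[5]=3≤3), i→4 (nums[4]=3≥3); i<j, swap → [3, 2, 2, 3, 3, 3, 4, 4, 4, 3]
j→4, i→5; i≥j, return j=4. nums = [3, 2, 2, 3, 3, 3, 4, 4, 4, 3]

4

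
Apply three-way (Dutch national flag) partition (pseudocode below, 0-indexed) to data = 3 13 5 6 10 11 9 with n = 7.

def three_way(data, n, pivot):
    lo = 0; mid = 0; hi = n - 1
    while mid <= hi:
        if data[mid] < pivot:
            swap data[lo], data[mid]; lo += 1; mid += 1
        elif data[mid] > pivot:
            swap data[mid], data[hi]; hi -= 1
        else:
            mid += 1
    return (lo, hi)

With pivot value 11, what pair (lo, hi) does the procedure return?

pivot = 11; lo=0, mid=0, hi=6
data[mid]=3<11: swap data[0],data[0]; lo=1,mid=1 → 3 13 5 6 10 11 9
data[mid]=13>11: swap data[1],data[6]; hi=5 → 3 9 5 6 10 11 13
data[mid]=9<11: swap data[1],data[1]; lo=2,mid=2 → 3 9 5 6 10 11 13
data[mid]=5<11: swap data[2],data[2]; lo=3,mid=3 → 3 9 5 6 10 11 13
data[mid]=6<11: swap data[3],data[3]; lo=4,mid=4 → 3 9 5 6 10 11 13
data[mid]=10<11: swap data[4],data[4]; lo=5,mid=5 → 3 9 5 6 10 11 13
data[mid]=11=11: mid=6
end: lo=5, hi=5; data = 3 9 5 6 10 11 13

(5, 5)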